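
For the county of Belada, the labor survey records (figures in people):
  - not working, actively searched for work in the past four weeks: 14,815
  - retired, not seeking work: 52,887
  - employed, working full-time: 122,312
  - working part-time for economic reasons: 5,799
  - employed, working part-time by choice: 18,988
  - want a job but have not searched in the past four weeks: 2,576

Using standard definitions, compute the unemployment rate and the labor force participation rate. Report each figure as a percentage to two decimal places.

Employed = 122,312 + 5,799 + 18,988 = 147,099 (anyone who worked, including part-time for economic reasons, counts as employed).
Unemployed = 14,815.
Labor force = 147,099 + 14,815 = 161,914.
Not in labor force = 52,887 + 2,576 = 55,463 (those not working and not actively searching are outside the labor force — including those who want a job but have given up searching).
Civilian working-age population = 161,914 + 55,463 = 217,377.
Unemployment rate = 14,815 / 161,914 = 9.15%.
Labor force participation rate = 161,914 / 217,377 = 74.49%.

Unemployment rate ≈ 9.15%; labor force participation rate ≈ 74.49%.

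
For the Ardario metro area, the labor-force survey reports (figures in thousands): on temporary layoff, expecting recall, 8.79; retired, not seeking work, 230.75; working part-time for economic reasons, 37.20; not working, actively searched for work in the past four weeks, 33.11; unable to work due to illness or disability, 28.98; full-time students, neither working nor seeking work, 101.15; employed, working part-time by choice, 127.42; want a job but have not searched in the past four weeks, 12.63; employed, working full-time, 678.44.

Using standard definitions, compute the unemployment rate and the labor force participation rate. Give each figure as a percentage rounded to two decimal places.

Employed = 37.20 + 127.42 + 678.44 = 843.06 thousand (anyone who worked, including part-time for economic reasons, counts as employed).
Unemployed = 8.79 + 33.11 = 41.90 thousand (jobless and actively searching, or on temporary layoff).
Labor force = 843.06 + 41.90 = 884.96 thousand.
Not in labor force = 230.75 + 28.98 + 101.15 + 12.63 = 373.51 thousand (those not working and not actively searching are outside the labor force — including those who want a job but have given up searching).
Civilian working-age population = 884.96 + 373.51 = 1,258.47 thousand.
Unemployment rate = 41.90 / 884.96 = 4.73%.
Labor force participation rate = 884.96 / 1,258.47 = 70.32%.

Unemployment rate ≈ 4.73%; labor force participation rate ≈ 70.32%.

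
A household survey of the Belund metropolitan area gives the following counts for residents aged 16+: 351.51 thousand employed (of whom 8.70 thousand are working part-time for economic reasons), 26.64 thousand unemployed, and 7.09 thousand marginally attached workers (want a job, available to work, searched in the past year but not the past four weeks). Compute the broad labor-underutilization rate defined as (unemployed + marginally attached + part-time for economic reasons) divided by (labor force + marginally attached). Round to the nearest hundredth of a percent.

Labor force = 351.51 + 26.64 = 378.15 thousand.
Numerator = 26.64 + 7.09 + 8.70 = 42.43 thousand.
Denominator = 378.15 + 7.09 = 385.24 thousand.
Broad rate = 42.43 / 385.24 = 11.01%.

Broad underutilization rate ≈ 11.01%.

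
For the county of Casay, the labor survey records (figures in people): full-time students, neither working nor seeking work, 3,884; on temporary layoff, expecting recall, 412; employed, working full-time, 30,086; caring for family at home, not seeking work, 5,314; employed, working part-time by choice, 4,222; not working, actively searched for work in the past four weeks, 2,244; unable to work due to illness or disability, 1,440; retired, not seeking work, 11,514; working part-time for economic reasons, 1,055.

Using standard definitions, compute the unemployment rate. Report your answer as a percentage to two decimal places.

Unemployment rate ≈ 6.99%.

Employed = 30,086 + 4,222 + 1,055 = 35,363 (anyone who worked, including part-time for economic reasons, counts as employed).
Unemployed = 412 + 2,244 = 2,656 (jobless and actively searching, or on temporary layoff).
Labor force = 35,363 + 2,656 = 38,019.
Unemployment rate = 2,656 / 38,019 = 6.99%.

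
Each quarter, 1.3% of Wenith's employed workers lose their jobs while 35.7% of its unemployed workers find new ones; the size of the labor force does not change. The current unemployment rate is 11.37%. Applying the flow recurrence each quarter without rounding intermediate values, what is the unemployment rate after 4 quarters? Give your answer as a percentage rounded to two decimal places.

With a fixed labor force, u_{t+1} = u_t + s·(1−u_t) − f·u_t = u_t·(1−s−f) + s.
Here 1−s−f = 0.630 and s = 0.013.
u_1 = 0.113700 × 0.630 + 0.013 = 0.084631.
u_2 = 0.084631 × 0.630 + 0.013 = 0.066318.
u_3 = 0.066318 × 0.630 + 0.013 = 0.054780.
u_4 = 0.054780 × 0.630 + 0.013 = 0.047511.

Unemployment rate after four quarters ≈ 4.75%.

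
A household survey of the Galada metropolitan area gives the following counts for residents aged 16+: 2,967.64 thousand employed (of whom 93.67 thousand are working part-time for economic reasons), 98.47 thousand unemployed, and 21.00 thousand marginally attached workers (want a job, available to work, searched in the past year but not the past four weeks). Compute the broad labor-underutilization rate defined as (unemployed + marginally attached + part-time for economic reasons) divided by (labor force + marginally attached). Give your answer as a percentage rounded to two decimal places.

Labor force = 2,967.64 + 98.47 = 3,066.11 thousand.
Numerator = 98.47 + 21.00 + 93.67 = 213.14 thousand.
Denominator = 3,066.11 + 21.00 = 3,087.11 thousand.
Broad rate = 213.14 / 3,087.11 = 6.90%.

Broad underutilization rate ≈ 6.90%.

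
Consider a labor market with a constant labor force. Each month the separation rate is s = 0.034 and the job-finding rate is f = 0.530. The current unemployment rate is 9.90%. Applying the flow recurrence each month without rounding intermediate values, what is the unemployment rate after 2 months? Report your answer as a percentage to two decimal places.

Unemployment rate after two months ≈ 6.76%.

With a fixed labor force, u_{t+1} = u_t + s·(1−u_t) − f·u_t = u_t·(1−s−f) + s.
Here 1−s−f = 0.436 and s = 0.034.
u_1 = 0.099000 × 0.436 + 0.034 = 0.077164.
u_2 = 0.077164 × 0.436 + 0.034 = 0.067644.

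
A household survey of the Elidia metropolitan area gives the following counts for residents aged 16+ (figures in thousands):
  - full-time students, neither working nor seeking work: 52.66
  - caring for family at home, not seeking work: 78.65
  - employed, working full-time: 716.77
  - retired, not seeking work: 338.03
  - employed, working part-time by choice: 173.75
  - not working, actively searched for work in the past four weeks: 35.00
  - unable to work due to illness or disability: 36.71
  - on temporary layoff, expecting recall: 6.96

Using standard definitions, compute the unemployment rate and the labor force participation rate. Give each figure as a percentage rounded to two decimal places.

Unemployment rate ≈ 4.50%; labor force participation rate ≈ 64.82%.

Employed = 716.77 + 173.75 = 890.52 thousand.
Unemployed = 35.00 + 6.96 = 41.96 thousand (jobless and actively searching, or on temporary layoff).
Labor force = 890.52 + 41.96 = 932.48 thousand.
Not in labor force = 52.66 + 78.65 + 338.03 + 36.71 = 506.05 thousand (those not working and not actively searching are outside the labor force).
Civilian working-age population = 932.48 + 506.05 = 1,438.53 thousand.
Unemployment rate = 41.96 / 932.48 = 4.50%.
Labor force participation rate = 932.48 / 1,438.53 = 64.82%.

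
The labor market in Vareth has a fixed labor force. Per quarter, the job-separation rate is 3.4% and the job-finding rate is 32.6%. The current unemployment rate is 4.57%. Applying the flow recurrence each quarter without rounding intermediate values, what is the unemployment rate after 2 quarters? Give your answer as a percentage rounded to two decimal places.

Unemployment rate after two quarters ≈ 7.45%.

With a fixed labor force, u_{t+1} = u_t + s·(1−u_t) − f·u_t = u_t·(1−s−f) + s.
Here 1−s−f = 0.640 and s = 0.034.
u_1 = 0.045700 × 0.640 + 0.034 = 0.063248.
u_2 = 0.063248 × 0.640 + 0.034 = 0.074479.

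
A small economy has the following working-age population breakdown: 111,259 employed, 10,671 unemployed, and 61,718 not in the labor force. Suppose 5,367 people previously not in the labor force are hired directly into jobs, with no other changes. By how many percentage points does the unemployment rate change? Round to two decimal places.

Initially, labor force = 111,259 + 10,671 = 121,930, so u = 10,671/121,930 = 8.75%.
After the change, employed and labor force both rise by 5,367; unemployed unchanged → E = 116,626, U = 10,671, labor force = 127,297.
New unemployment rate = 10,671 / 127,297 = 8.38%.
Change = 8.38% − 8.75% = −0.37 percentage points.

The unemployment rate changes by −0.37 percentage points.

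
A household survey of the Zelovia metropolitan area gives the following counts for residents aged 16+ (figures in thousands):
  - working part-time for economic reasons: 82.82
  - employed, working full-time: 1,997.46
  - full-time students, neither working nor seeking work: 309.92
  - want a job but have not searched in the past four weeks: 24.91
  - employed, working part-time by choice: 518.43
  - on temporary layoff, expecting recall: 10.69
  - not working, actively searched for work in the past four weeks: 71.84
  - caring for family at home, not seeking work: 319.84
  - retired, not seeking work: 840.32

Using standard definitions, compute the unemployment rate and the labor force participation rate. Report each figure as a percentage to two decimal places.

Unemployment rate ≈ 3.08%; labor force participation rate ≈ 64.20%.

Employed = 82.82 + 1,997.46 + 518.43 = 2,598.71 thousand (anyone who worked, including part-time for economic reasons, counts as employed).
Unemployed = 10.69 + 71.84 = 82.53 thousand (jobless and actively searching, or on temporary layoff).
Labor force = 2,598.71 + 82.53 = 2,681.24 thousand.
Not in labor force = 309.92 + 24.91 + 319.84 + 840.32 = 1,494.99 thousand (those not working and not actively searching are outside the labor force — including those who want a job but have given up searching).
Civilian working-age population = 2,681.24 + 1,494.99 = 4,176.23 thousand.
Unemployment rate = 82.53 / 2,681.24 = 3.08%.
Labor force participation rate = 2,681.24 / 4,176.23 = 64.20%.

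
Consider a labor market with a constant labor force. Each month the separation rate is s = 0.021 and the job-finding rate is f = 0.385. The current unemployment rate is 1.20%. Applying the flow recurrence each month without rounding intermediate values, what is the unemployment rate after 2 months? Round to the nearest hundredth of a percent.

With a fixed labor force, u_{t+1} = u_t + s·(1−u_t) − f·u_t = u_t·(1−s−f) + s.
Here 1−s−f = 0.594 and s = 0.021.
u_1 = 0.012000 × 0.594 + 0.021 = 0.028128.
u_2 = 0.028128 × 0.594 + 0.021 = 0.037708.

Unemployment rate after two months ≈ 3.77%.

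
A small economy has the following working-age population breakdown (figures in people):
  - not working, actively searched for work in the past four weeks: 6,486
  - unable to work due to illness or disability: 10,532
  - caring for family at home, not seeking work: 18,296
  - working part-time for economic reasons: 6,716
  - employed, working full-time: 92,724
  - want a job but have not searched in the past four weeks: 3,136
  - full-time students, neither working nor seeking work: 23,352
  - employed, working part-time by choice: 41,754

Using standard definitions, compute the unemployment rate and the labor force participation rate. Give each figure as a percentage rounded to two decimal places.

Unemployment rate ≈ 4.39%; labor force participation rate ≈ 72.75%.

Employed = 6,716 + 92,724 + 41,754 = 141,194 (anyone who worked, including part-time for economic reasons, counts as employed).
Unemployed = 6,486.
Labor force = 141,194 + 6,486 = 147,680.
Not in labor force = 10,532 + 18,296 + 3,136 + 23,352 = 55,316 (those not working and not actively searching are outside the labor force — including those who want a job but have given up searching).
Civilian working-age population = 147,680 + 55,316 = 202,996.
Unemployment rate = 6,486 / 147,680 = 4.39%.
Labor force participation rate = 147,680 / 202,996 = 72.75%.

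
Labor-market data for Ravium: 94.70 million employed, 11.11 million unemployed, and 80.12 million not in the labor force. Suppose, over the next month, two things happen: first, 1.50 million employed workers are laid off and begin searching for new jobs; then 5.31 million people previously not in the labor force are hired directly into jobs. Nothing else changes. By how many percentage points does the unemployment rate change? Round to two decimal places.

Initially, labor force = 94.70 + 11.11 = 105.81 million, so u = 11.11/105.81 = 10.50%.
After the first change, employed falls and unemployed rises by 1.50; labor force unchanged → E = 93.20, U = 12.61, labor force = 105.81 million.
After the second change, employed and labor force both rise by 5.31; unemployed unchanged → E = 98.51, U = 12.61, labor force = 111.12 million.
New unemployment rate = 12.61 / 111.12 = 11.35%.
Change = 11.35% − 10.50% = +0.85 percentage points.

The unemployment rate changes by +0.85 percentage points.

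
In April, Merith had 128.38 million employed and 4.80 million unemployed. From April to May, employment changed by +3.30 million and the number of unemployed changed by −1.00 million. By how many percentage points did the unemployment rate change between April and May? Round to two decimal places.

April: labor force = 128.38 + 4.80 = 133.18; u = 4.80/133.18 = 3.60%.
May: labor force = 131.68 + 3.80 = 135.48; u = 3.80/135.48 = 2.80%.
Change = 2.80% − 3.60% = −0.80 pp.

The unemployment rate changed by −0.80 percentage points.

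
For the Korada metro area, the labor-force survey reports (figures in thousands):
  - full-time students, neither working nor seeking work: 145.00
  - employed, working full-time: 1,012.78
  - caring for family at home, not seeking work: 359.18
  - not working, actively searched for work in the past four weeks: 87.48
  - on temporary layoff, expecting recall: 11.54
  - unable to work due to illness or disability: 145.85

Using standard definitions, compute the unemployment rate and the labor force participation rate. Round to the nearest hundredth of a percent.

Unemployment rate ≈ 8.91%; labor force participation rate ≈ 63.10%.

Employed = 1,012.78 thousand.
Unemployed = 87.48 + 11.54 = 99.02 thousand (jobless and actively searching, or on temporary layoff).
Labor force = 1,012.78 + 99.02 = 1,111.80 thousand.
Not in labor force = 145.00 + 359.18 + 145.85 = 650.03 thousand (those not working and not actively searching are outside the labor force).
Civilian working-age population = 1,111.80 + 650.03 = 1,761.83 thousand.
Unemployment rate = 99.02 / 1,111.80 = 8.91%.
Labor force participation rate = 1,111.80 / 1,761.83 = 63.10%.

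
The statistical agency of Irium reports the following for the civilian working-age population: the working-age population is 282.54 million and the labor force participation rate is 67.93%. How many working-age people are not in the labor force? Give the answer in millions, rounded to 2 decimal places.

Share not in the labor force = 1 − 0.6793 = 0.3207.
Not in labor force = 0.3207 × 282.54 ≈ 90.61 million.

About 90.61 million are not in the labor force.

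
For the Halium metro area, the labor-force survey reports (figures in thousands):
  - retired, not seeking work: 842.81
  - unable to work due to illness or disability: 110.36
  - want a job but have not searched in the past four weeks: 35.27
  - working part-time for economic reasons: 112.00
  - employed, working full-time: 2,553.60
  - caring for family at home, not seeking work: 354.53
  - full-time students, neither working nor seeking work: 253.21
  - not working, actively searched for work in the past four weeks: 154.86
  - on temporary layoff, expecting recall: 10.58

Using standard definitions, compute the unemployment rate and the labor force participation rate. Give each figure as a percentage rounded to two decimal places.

Employed = 112.00 + 2,553.60 = 2,665.60 thousand (anyone who worked, including part-time for economic reasons, counts as employed).
Unemployed = 154.86 + 10.58 = 165.44 thousand (jobless and actively searching, or on temporary layoff).
Labor force = 2,665.60 + 165.44 = 2,831.04 thousand.
Not in labor force = 842.81 + 110.36 + 35.27 + 354.53 + 253.21 = 1,596.18 thousand (those not working and not actively searching are outside the labor force — including those who want a job but have given up searching).
Civilian working-age population = 2,831.04 + 1,596.18 = 4,427.22 thousand.
Unemployment rate = 165.44 / 2,831.04 = 5.84%.
Labor force participation rate = 2,831.04 / 4,427.22 = 63.95%.

Unemployment rate ≈ 5.84%; labor force participation rate ≈ 63.95%.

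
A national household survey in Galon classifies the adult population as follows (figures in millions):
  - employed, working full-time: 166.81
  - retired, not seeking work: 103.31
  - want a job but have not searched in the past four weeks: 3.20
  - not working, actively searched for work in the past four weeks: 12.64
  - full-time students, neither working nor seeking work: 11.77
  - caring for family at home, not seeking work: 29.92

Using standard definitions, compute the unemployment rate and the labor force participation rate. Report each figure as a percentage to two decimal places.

Employed = 166.81 million.
Unemployed = 12.64 million.
Labor force = 166.81 + 12.64 = 179.45 million.
Not in labor force = 103.31 + 3.20 + 11.77 + 29.92 = 148.20 million (those not working and not actively searching are outside the labor force — including those who want a job but have given up searching).
Civilian working-age population = 179.45 + 148.20 = 327.65 million.
Unemployment rate = 12.64 / 179.45 = 7.04%.
Labor force participation rate = 179.45 / 327.65 = 54.77%.

Unemployment rate ≈ 7.04%; labor force participation rate ≈ 54.77%.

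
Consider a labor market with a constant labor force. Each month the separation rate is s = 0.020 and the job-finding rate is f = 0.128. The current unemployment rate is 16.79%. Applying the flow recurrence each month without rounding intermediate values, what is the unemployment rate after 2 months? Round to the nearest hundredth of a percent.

With a fixed labor force, u_{t+1} = u_t + s·(1−u_t) − f·u_t = u_t·(1−s−f) + s.
Here 1−s−f = 0.852 and s = 0.020.
u_1 = 0.167900 × 0.852 + 0.020 = 0.163051.
u_2 = 0.163051 × 0.852 + 0.020 = 0.158919.

Unemployment rate after two months ≈ 15.89%.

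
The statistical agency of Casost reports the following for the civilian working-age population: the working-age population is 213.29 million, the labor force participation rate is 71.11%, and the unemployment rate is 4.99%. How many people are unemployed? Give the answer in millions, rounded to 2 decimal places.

About 7.57 million are unemployed.

Labor force = 0.7111 × 213.29 = 151.67 million.
Unemployed = 0.0499 × 151.67 ≈ 7.57 million.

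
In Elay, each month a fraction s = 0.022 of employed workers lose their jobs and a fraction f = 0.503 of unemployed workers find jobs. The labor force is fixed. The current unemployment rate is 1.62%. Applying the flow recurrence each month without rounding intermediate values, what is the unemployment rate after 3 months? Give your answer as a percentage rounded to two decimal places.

With a fixed labor force, u_{t+1} = u_t + s·(1−u_t) − f·u_t = u_t·(1−s−f) + s.
Here 1−s−f = 0.475 and s = 0.022.
u_1 = 0.016200 × 0.475 + 0.022 = 0.029695.
u_2 = 0.029695 × 0.475 + 0.022 = 0.036105.
u_3 = 0.036105 × 0.475 + 0.022 = 0.039150.

Unemployment rate after three months ≈ 3.91%.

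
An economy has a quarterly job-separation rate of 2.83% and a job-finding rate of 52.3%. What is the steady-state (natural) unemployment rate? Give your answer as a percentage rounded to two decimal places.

Steady-state unemployment rate ≈ 5.13%.

At steady state the flows balance: s·E = f·U, so U/(E+U) = s/(s+f).
u* = 2.83 / (2.83 + 52.3) = 2.83 / 55.13 = 5.13%.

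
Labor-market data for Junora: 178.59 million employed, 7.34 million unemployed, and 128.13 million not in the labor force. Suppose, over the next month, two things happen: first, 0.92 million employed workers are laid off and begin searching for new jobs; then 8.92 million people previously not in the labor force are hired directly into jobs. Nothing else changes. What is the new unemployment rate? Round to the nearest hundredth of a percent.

New unemployment rate ≈ 4.24%.

Initially, labor force = 178.59 + 7.34 = 185.93 million, so u = 7.34/185.93 = 3.95%.
After the first change, employed falls and unemployed rises by 0.92; labor force unchanged → E = 177.67, U = 8.26, labor force = 185.93 million.
After the second change, employed and labor force both rise by 8.92; unemployed unchanged → E = 186.59, U = 8.26, labor force = 194.85 million.
New unemployment rate = 8.26 / 194.85 = 4.24%.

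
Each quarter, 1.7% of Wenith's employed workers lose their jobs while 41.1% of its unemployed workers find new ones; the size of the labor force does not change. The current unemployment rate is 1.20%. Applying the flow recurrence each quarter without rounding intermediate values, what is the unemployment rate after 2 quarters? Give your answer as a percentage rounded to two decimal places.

With a fixed labor force, u_{t+1} = u_t + s·(1−u_t) − f·u_t = u_t·(1−s−f) + s.
Here 1−s−f = 0.572 and s = 0.017.
u_1 = 0.012000 × 0.572 + 0.017 = 0.023864.
u_2 = 0.023864 × 0.572 + 0.017 = 0.030650.

Unemployment rate after two quarters ≈ 3.07%.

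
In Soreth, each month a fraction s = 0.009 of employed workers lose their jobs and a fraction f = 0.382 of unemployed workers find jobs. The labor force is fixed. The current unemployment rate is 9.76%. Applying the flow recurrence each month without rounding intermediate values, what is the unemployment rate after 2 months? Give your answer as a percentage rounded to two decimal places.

Unemployment rate after two months ≈ 5.07%.

With a fixed labor force, u_{t+1} = u_t + s·(1−u_t) − f·u_t = u_t·(1−s−f) + s.
Here 1−s−f = 0.609 and s = 0.009.
u_1 = 0.097600 × 0.609 + 0.009 = 0.068438.
u_2 = 0.068438 × 0.609 + 0.009 = 0.050679.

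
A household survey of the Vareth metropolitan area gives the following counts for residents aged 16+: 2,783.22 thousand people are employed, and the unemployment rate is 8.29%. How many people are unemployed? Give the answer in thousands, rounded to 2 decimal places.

About 251.59 thousand are unemployed.

Let U be the number unemployed. The labor force is E + U, and U/(E+U) = 0.0829.
So U = 0.0829 × 2,783.22 / (1 − 0.0829) = 230.7289 / 0.9171 ≈ 251.59 thousand.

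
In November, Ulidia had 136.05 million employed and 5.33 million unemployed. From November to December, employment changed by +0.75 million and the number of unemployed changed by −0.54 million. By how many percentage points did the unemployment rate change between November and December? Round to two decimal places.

The unemployment rate changed by −0.39 percentage points.

November: labor force = 136.05 + 5.33 = 141.38; u = 5.33/141.38 = 3.77%.
December: labor force = 136.80 + 4.79 = 141.59; u = 4.79/141.59 = 3.38%.
Change = 3.38% − 3.77% = −0.39 pp.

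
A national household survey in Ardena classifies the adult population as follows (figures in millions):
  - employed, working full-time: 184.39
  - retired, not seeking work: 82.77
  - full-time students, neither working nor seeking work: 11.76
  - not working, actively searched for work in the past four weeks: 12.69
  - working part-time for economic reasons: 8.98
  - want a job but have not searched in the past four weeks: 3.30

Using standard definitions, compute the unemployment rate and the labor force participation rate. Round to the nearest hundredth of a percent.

Unemployment rate ≈ 6.16%; labor force participation rate ≈ 67.81%.

Employed = 184.39 + 8.98 = 193.37 million (anyone who worked, including part-time for economic reasons, counts as employed).
Unemployed = 12.69 million.
Labor force = 193.37 + 12.69 = 206.06 million.
Not in labor force = 82.77 + 11.76 + 3.30 = 97.83 million (those not working and not actively searching are outside the labor force — including those who want a job but have given up searching).
Civilian working-age population = 206.06 + 97.83 = 303.89 million.
Unemployment rate = 12.69 / 206.06 = 6.16%.
Labor force participation rate = 206.06 / 303.89 = 67.81%.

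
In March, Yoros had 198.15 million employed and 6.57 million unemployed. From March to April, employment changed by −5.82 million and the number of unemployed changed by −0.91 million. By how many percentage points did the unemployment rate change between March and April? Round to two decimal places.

The unemployment rate changed by −0.35 percentage points.

March: labor force = 198.15 + 6.57 = 204.72; u = 6.57/204.72 = 3.21%.
April: labor force = 192.33 + 5.66 = 197.99; u = 5.66/197.99 = 2.86%.
Change = 2.86% − 3.21% = −0.35 pp.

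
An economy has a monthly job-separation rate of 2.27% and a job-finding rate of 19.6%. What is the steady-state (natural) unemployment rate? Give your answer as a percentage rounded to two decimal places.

Steady-state unemployment rate ≈ 10.38%.

At steady state the flows balance: s·E = f·U, so U/(E+U) = s/(s+f).
u* = 2.27 / (2.27 + 19.6) = 2.27 / 21.87 = 10.38%.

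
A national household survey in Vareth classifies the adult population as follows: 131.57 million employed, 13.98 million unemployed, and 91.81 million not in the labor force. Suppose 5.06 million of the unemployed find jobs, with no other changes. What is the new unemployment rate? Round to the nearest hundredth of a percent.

Initially, labor force = 131.57 + 13.98 = 145.55 million, so u = 13.98/145.55 = 9.60%.
After the change, unemployed falls and employed rises by 5.06; labor force unchanged → E = 136.63, U = 8.92, labor force = 145.55 million.
New unemployment rate = 8.92 / 145.55 = 6.13%.

New unemployment rate ≈ 6.13%.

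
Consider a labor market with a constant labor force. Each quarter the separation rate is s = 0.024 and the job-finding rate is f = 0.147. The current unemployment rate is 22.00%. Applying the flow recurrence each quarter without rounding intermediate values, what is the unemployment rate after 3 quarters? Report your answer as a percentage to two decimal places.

Unemployment rate after three quarters ≈ 18.57%.

With a fixed labor force, u_{t+1} = u_t + s·(1−u_t) − f·u_t = u_t·(1−s−f) + s.
Here 1−s−f = 0.829 and s = 0.024.
u_1 = 0.220000 × 0.829 + 0.024 = 0.206380.
u_2 = 0.206380 × 0.829 + 0.024 = 0.195089.
u_3 = 0.195089 × 0.829 + 0.024 = 0.185729.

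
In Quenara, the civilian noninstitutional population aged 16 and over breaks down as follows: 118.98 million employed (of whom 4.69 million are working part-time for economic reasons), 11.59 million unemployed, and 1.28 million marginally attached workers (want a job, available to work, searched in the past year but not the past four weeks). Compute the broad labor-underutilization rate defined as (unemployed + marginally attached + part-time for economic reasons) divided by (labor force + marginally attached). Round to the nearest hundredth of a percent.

Broad underutilization rate ≈ 13.32%.

Labor force = 118.98 + 11.59 = 130.57 million.
Numerator = 11.59 + 1.28 + 4.69 = 17.56 million.
Denominator = 130.57 + 1.28 = 131.85 million.
Broad rate = 17.56 / 131.85 = 13.32%.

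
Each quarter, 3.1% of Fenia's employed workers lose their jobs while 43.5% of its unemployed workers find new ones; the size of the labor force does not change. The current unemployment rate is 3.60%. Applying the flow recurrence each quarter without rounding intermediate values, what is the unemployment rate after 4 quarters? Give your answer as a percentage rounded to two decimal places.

With a fixed labor force, u_{t+1} = u_t + s·(1−u_t) − f·u_t = u_t·(1−s−f) + s.
Here 1−s−f = 0.534 and s = 0.031.
u_1 = 0.036000 × 0.534 + 0.031 = 0.050224.
u_2 = 0.050224 × 0.534 + 0.031 = 0.057820.
u_3 = 0.057820 × 0.534 + 0.031 = 0.061876.
u_4 = 0.061876 × 0.534 + 0.031 = 0.064042.

Unemployment rate after four quarters ≈ 6.40%.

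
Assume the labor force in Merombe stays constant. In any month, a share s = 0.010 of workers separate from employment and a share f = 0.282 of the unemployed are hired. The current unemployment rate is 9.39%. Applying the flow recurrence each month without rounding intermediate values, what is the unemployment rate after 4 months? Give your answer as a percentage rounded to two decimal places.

Unemployment rate after four months ≈ 4.92%.

With a fixed labor force, u_{t+1} = u_t + s·(1−u_t) − f·u_t = u_t·(1−s−f) + s.
Here 1−s−f = 0.708 and s = 0.010.
u_1 = 0.093900 × 0.708 + 0.010 = 0.076481.
u_2 = 0.076481 × 0.708 + 0.010 = 0.064149.
u_3 = 0.064149 × 0.708 + 0.010 = 0.055417.
u_4 = 0.055417 × 0.708 + 0.010 = 0.049235.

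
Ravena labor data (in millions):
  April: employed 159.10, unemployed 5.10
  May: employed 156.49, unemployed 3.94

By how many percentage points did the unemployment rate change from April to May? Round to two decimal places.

The unemployment rate changed by −0.65 percentage points.

April: labor force = 159.10 + 5.10 = 164.20; u = 5.10/164.20 = 3.11%.
May: labor force = 156.49 + 3.94 = 160.43; u = 3.94/160.43 = 2.46%.
Change = 2.46% − 3.11% = −0.65 pp.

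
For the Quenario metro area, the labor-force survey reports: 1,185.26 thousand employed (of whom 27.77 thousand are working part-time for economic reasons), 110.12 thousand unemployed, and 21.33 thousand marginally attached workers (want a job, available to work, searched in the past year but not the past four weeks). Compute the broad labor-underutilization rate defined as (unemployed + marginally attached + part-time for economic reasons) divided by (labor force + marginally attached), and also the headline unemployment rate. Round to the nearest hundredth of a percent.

Labor force = 1,185.26 + 110.12 = 1,295.38 thousand.
Numerator = 110.12 + 21.33 + 27.77 = 159.22 thousand.
Denominator = 1,295.38 + 21.33 = 1,316.71 thousand.
Broad rate = 159.22 / 1,316.71 = 12.09%.
Headline unemployment rate = 110.12 / 1,295.38 = 8.50%.

Broad underutilization rate ≈ 12.09%; headline unemployment rate ≈ 8.50%.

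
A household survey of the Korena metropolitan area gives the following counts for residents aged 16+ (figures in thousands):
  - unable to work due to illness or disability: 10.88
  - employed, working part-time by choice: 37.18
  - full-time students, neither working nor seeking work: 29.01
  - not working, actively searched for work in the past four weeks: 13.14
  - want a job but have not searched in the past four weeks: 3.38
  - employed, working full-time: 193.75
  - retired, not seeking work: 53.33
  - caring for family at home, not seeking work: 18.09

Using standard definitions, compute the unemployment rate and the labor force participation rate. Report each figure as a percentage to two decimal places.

Unemployment rate ≈ 5.38%; labor force participation rate ≈ 68.03%.

Employed = 37.18 + 193.75 = 230.93 thousand.
Unemployed = 13.14 thousand.
Labor force = 230.93 + 13.14 = 244.07 thousand.
Not in labor force = 10.88 + 29.01 + 3.38 + 53.33 + 18.09 = 114.69 thousand (those not working and not actively searching are outside the labor force — including those who want a job but have given up searching).
Civilian working-age population = 244.07 + 114.69 = 358.76 thousand.
Unemployment rate = 13.14 / 244.07 = 5.38%.
Labor force participation rate = 244.07 / 358.76 = 68.03%.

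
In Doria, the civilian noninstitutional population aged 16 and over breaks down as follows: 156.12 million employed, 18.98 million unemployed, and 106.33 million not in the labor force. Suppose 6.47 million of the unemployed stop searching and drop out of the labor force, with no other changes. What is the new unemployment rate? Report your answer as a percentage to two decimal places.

Initially, labor force = 156.12 + 18.98 = 175.10 million, so u = 18.98/175.10 = 10.84%.
After the change, unemployed and labor force both fall by 6.47 → E = 156.12, U = 12.51, labor force = 168.63 million.
New unemployment rate = 12.51 / 168.63 = 7.42%.

New unemployment rate ≈ 7.42%.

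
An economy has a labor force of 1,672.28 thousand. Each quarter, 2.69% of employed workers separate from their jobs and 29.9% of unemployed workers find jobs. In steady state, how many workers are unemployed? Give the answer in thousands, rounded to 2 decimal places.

About 138.03 thousand are unemployed in steady state.

Steady-state unemployment rate u* = s/(s+f) = 2.69/(2.69+29.9) = 0.082541.
Unemployed = u* × labor force = 0.082541 × 1,672.28 ≈ 138.03 thousand.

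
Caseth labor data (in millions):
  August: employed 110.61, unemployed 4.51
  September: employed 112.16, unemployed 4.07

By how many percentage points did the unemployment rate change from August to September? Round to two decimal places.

The unemployment rate changed by −0.42 percentage points.

August: labor force = 110.61 + 4.51 = 115.12; u = 4.51/115.12 = 3.92%.
September: labor force = 112.16 + 4.07 = 116.23; u = 4.07/116.23 = 3.50%.
Change = 3.50% − 3.92% = −0.42 pp.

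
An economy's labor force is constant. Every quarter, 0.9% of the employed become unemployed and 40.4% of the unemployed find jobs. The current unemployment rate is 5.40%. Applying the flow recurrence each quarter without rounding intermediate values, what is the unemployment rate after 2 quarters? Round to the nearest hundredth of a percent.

Unemployment rate after two quarters ≈ 3.29%.

With a fixed labor force, u_{t+1} = u_t + s·(1−u_t) − f·u_t = u_t·(1−s−f) + s.
Here 1−s−f = 0.587 and s = 0.009.
u_1 = 0.054000 × 0.587 + 0.009 = 0.040698.
u_2 = 0.040698 × 0.587 + 0.009 = 0.032890.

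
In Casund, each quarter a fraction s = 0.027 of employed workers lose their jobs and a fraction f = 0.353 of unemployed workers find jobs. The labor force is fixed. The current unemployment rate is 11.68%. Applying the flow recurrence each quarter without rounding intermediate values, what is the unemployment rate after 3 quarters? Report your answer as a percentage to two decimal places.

With a fixed labor force, u_{t+1} = u_t + s·(1−u_t) − f·u_t = u_t·(1−s−f) + s.
Here 1−s−f = 0.620 and s = 0.027.
u_1 = 0.116800 × 0.620 + 0.027 = 0.099416.
u_2 = 0.099416 × 0.620 + 0.027 = 0.088638.
u_3 = 0.088638 × 0.620 + 0.027 = 0.081956.

Unemployment rate after three quarters ≈ 8.20%.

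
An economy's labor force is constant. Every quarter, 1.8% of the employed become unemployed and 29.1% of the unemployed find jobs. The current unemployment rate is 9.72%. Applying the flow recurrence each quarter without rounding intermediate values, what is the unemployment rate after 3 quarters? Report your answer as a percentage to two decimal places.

With a fixed labor force, u_{t+1} = u_t + s·(1−u_t) − f·u_t = u_t·(1−s−f) + s.
Here 1−s−f = 0.691 and s = 0.018.
u_1 = 0.097200 × 0.691 + 0.018 = 0.085165.
u_2 = 0.085165 × 0.691 + 0.018 = 0.076849.
u_3 = 0.076849 × 0.691 + 0.018 = 0.071103.

Unemployment rate after three quarters ≈ 7.11%.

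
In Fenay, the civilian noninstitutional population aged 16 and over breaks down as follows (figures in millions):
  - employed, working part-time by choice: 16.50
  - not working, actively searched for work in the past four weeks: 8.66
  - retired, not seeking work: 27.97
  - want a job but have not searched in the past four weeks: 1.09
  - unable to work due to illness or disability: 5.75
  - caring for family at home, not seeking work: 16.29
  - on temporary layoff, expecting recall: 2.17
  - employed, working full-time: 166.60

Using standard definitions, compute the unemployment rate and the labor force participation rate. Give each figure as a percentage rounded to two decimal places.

Employed = 16.50 + 166.60 = 183.10 million.
Unemployed = 8.66 + 2.17 = 10.83 million (jobless and actively searching, or on temporary layoff).
Labor force = 183.10 + 10.83 = 193.93 million.
Not in labor force = 27.97 + 1.09 + 5.75 + 16.29 = 51.10 million (those not working and not actively searching are outside the labor force — including those who want a job but have given up searching).
Civilian working-age population = 193.93 + 51.10 = 245.03 million.
Unemployment rate = 10.83 / 193.93 = 5.58%.
Labor force participation rate = 193.93 / 245.03 = 79.15%.

Unemployment rate ≈ 5.58%; labor force participation rate ≈ 79.15%.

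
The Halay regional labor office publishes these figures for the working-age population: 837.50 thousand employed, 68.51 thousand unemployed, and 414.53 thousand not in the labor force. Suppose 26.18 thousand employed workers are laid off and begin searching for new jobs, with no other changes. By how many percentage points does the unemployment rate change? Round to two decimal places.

The unemployment rate changes by +2.89 percentage points.

Initially, labor force = 837.50 + 68.51 = 906.01 thousand, so u = 68.51/906.01 = 7.56%.
After the change, employed falls and unemployed rises by 26.18; labor force unchanged → E = 811.32, U = 94.69, labor force = 906.01 thousand.
New unemployment rate = 94.69 / 906.01 = 10.45%.
Change = 10.45% − 7.56% = +2.89 percentage points.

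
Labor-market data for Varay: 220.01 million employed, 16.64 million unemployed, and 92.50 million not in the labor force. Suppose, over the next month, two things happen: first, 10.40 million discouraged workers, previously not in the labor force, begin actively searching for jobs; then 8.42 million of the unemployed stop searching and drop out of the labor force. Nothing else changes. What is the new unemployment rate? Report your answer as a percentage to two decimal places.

New unemployment rate ≈ 7.80%.

Initially, labor force = 220.01 + 16.64 = 236.65 million, so u = 16.64/236.65 = 7.03%.
After the first change, unemployed and labor force both rise by 10.40 → E = 220.01, U = 27.04, labor force = 247.05 million.
After the second change, unemployed and labor force both fall by 8.42 → E = 220.01, U = 18.62, labor force = 238.63 million.
New unemployment rate = 18.62 / 238.63 = 7.80%.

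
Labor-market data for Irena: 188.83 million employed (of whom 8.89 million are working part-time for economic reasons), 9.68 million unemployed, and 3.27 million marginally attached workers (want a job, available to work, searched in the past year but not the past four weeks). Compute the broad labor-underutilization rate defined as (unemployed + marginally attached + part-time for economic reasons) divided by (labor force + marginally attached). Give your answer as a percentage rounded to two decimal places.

Labor force = 188.83 + 9.68 = 198.51 million.
Numerator = 9.68 + 3.27 + 8.89 = 21.84 million.
Denominator = 198.51 + 3.27 = 201.78 million.
Broad rate = 21.84 / 201.78 = 10.82%.

Broad underutilization rate ≈ 10.82%.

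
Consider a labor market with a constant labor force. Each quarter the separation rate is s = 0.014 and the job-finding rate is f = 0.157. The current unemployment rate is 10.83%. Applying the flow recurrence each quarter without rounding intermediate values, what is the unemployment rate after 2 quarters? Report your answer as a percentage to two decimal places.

With a fixed labor force, u_{t+1} = u_t + s·(1−u_t) − f·u_t = u_t·(1−s−f) + s.
Here 1−s−f = 0.829 and s = 0.014.
u_1 = 0.108300 × 0.829 + 0.014 = 0.103781.
u_2 = 0.103781 × 0.829 + 0.014 = 0.100034.

Unemployment rate after two quarters ≈ 10.00%.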